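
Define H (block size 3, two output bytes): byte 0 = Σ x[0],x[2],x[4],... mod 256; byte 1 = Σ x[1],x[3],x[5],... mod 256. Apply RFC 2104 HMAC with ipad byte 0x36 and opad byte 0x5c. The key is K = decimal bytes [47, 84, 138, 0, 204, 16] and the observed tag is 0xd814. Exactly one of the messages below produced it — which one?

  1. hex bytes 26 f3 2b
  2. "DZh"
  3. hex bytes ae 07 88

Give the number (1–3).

1

Key decimal bytes [47, 84, 138, 0, 204, 16] = 2f 54 8a 00 cc 10 is 6 bytes > B = 3, so hash it first: H(key) = 85 64, then zero-pad to 3 bytes: K' = 85 64 00.
K' ⊕ ipad = b3 52 36; K' ⊕ opad = d9 38 5c.
m1: inner = H(b3 52 36 26 f3 2b) = dc a3; tag = H(d9 38 5c dc a3) = d814 ← matches
m2: inner = H(b3 52 36 44 5a 68) = 43 fe; tag = H(d9 38 5c 43 fe) = 337b
m3: inner = H(b3 52 36 ae 07 88) = f0 88; tag = H(d9 38 5c f0 88) = bd28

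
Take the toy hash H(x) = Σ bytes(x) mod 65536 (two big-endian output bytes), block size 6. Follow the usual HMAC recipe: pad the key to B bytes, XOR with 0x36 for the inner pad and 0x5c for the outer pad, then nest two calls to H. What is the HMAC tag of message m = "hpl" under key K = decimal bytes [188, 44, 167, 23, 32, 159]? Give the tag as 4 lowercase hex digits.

Key decimal bytes [188, 44, 167, 23, 32, 159] = bc 2c a7 17 20 9f is exactly B = 6 bytes: K' = bc 2c a7 17 20 9f.
K' ⊕ ipad = 8a 1a 91 21 16 a9.  K' ⊕ opad = e0 70 fb 4b 7c c3.
Inner input = (K'⊕ipad) ∥ m = 8a 1a 91 21 16 a9 ∥ 68 70 6c.
Inner hash: sum = 138+26+145+33+22+169+104+112+108 = 857 → 03 59.
Outer input = (K'⊕opad) ∥ inner = e0 70 fb 4b 7c c3 ∥ 03 59.
Outer hash (tag): sum = 224+112+251+75+124+195+3+89 = 1073 → 04 31.

0431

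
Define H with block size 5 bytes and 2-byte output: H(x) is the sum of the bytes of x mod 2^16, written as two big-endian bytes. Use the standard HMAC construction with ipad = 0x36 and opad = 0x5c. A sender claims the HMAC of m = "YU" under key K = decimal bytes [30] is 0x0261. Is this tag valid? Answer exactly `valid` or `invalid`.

Key decimal bytes [30] = 1e is 1 byte ≤ B = 5; zero-pad to 5 bytes: K' = 1e 00 00 00 00.
K' ⊕ ipad = 28 36 36 36 36; K' ⊕ opad = 42 5c 5c 5c 5c.
Inner hash: sum = 40+54+54+54+54+89+85 = 430 → 01 ae.
Outer hash (recomputed tag): sum = 66+92+92+92+92+1+174 = 609 → 02 61.
Recomputed tag = 0261; claimed = 0261 → match.

valid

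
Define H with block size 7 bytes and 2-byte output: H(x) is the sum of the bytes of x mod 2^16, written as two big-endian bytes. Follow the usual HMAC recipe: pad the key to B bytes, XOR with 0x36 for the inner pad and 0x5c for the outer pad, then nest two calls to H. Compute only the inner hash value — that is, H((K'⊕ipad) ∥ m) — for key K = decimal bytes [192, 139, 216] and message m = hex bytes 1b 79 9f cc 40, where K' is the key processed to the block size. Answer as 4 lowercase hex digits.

05b8

Key decimal bytes [192, 139, 216] = c0 8b d8 is 3 bytes ≤ B = 7; zero-pad to 7 bytes: K' = c0 8b d8 00 00 00 00.
K' ⊕ ipad = f6 bd ee 36 36 36 36.
Inner input = f6 bd ee 36 36 36 36 ∥ 1b 79 9f cc 40.
Inner hash: sum = 246+189+238+54+54+54+54+27+121+159+204+64 = 1464 → 05 b8.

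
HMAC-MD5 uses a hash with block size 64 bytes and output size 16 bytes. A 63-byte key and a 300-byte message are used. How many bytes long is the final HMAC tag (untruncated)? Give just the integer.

The tag is one MD5 digest: 16 bytes.

16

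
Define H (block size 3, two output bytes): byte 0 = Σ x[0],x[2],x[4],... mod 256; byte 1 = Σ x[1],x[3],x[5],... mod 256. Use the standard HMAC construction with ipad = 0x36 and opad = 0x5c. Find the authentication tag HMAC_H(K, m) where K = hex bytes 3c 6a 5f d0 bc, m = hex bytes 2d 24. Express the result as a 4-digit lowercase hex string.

a021

Key hex bytes 3c 6a 5f d0 bc is 5 bytes > B = 3, so hash it first: H(key) = 57 3a, then zero-pad to 3 bytes: K' = 57 3a 00.
K' ⊕ ipad = 61 0c 36.  K' ⊕ opad = 0b 66 5c.
Inner input = (K'⊕ipad) ∥ m = 61 0c 36 ∥ 2d 24.
Inner hash: even-index sum = 187 mod 256 = 187; odd-index sum = 57 mod 256 = 57 → bb 39.
Outer input = (K'⊕opad) ∥ inner = 0b 66 5c ∥ bb 39.
Outer hash (tag): even-index sum = 160 mod 256 = 160; odd-index sum = 289 mod 256 = 33 → a0 21.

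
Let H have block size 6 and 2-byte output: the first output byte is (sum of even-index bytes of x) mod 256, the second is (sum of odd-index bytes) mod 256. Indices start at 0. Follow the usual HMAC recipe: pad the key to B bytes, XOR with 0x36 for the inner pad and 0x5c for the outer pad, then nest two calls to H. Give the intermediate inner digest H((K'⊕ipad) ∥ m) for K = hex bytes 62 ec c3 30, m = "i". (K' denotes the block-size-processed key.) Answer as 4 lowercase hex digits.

Key hex bytes 62 ec c3 30 is 4 bytes ≤ B = 6; zero-pad to 6 bytes: K' = 62 ec c3 30 00 00.
K' ⊕ ipad = 54 da f5 06 36 36.
Inner input = 54 da f5 06 36 36 ∥ 69.
Inner hash: even-index sum = 488 mod 256 = 232; odd-index sum = 278 mod 256 = 22 → e8 16.

e816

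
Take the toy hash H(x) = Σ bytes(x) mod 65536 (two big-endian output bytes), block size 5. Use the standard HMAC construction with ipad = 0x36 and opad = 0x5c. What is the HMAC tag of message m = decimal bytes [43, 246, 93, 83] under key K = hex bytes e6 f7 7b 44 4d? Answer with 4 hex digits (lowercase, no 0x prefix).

0255

Key hex bytes e6 f7 7b 44 4d is exactly B = 5 bytes: K' = e6 f7 7b 44 4d.
K' ⊕ ipad = d0 c1 4d 72 7b.  K' ⊕ opad = ba ab 27 18 11.
Inner input = (K'⊕ipad) ∥ m = d0 c1 4d 72 7b ∥ 2b f6 5d 53.
Inner hash: sum = 208+193+77+114+123+43+246+93+83 = 1180 → 04 9c.
Outer input = (K'⊕opad) ∥ inner = ba ab 27 18 11 ∥ 04 9c.
Outer hash (tag): sum = 186+171+39+24+17+4+156 = 597 → 02 55.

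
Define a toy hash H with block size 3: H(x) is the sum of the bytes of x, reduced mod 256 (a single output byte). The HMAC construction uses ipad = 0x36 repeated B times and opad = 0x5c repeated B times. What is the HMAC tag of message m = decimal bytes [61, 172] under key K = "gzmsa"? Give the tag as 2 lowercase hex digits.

9f

Key "gzmsa" = 67 7a 6d 73 61 is 5 bytes > B = 3, so hash it first: H(key) = 22, then zero-pad to 3 bytes: K' = 22 00 00.
K' ⊕ ipad = 14 36 36.  K' ⊕ opad = 7e 5c 5c.
Inner input = (K'⊕ipad) ∥ m = 14 36 36 ∥ 3d ac.
Inner hash: sum = 20+54+54+61+172 = 361; mod 256 = 105 → 69.
Outer input = (K'⊕opad) ∥ inner = 7e 5c 5c ∥ 69.
Outer hash (tag): sum = 126+92+92+105 = 415; mod 256 = 159 → 9f.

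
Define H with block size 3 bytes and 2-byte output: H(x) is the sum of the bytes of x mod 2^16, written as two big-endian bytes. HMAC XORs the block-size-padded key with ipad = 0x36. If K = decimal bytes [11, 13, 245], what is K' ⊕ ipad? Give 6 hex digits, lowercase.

3d3bc3

Key decimal bytes [11, 13, 245] = 0b 0d f5 is exactly B = 3 bytes: K' = 0b 0d f5.
XOR each byte with 0x36: 0b⊕36=3d, 0d⊕36=3b, f5⊕36=c3.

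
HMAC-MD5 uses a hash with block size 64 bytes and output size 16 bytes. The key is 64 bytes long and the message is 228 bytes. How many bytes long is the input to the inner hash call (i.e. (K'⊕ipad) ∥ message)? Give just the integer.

Key is 64 ≤ 64 bytes, zero-padded: |K'| = 64.
Inner input = (K'⊕ipad) ∥ m → 64 + 228 = 292 bytes.

292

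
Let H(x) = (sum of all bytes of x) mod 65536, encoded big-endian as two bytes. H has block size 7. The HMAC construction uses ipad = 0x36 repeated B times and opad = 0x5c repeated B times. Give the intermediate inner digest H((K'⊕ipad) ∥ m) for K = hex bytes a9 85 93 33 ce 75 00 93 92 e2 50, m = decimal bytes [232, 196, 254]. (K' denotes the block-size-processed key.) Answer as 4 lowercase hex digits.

04a3

Key hex bytes a9 85 93 33 ce 75 00 93 92 e2 50 is 11 bytes > B = 7, so hash it first: H(key) = 05 8e, then zero-pad to 7 bytes: K' = 05 8e 00 00 00 00 00.
K' ⊕ ipad = 33 b8 36 36 36 36 36.
Inner input = 33 b8 36 36 36 36 36 ∥ e8 c4 fe.
Inner hash: sum = 51+184+54+54+54+54+54+232+196+254 = 1187 → 04 a3.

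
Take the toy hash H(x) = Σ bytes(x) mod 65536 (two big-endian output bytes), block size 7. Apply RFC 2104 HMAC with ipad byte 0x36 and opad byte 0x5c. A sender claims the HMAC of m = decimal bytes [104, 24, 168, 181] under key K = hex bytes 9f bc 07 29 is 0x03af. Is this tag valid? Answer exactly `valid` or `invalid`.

Key hex bytes 9f bc 07 29 is 4 bytes ≤ B = 7; zero-pad to 7 bytes: K' = 9f bc 07 29 00 00 00.
K' ⊕ ipad = a9 8a 31 1f 36 36 36; K' ⊕ opad = c3 e0 5b 75 5c 5c 5c.
Inner hash: sum = 169+138+49+31+54+54+54+104+24+168+181 = 1026 → 04 02.
Outer hash (recomputed tag): sum = 195+224+91+117+92+92+92+4+2 = 909 → 03 8d.
Recomputed tag = 038d; claimed = 03af → mismatch.

invalid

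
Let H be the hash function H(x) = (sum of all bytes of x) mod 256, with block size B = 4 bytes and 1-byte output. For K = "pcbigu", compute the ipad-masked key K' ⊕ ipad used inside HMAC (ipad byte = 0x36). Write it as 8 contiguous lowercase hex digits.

Key "pcbigu" = 70 63 62 69 67 75 is 6 bytes > B = 4, so hash it first: H(key) = 7a, then zero-pad to 4 bytes: K' = 7a 00 00 00.
XOR each byte with 0x36: 7a⊕36=4c, 00⊕36=36, 00⊕36=36, 00⊕36=36.

4c363636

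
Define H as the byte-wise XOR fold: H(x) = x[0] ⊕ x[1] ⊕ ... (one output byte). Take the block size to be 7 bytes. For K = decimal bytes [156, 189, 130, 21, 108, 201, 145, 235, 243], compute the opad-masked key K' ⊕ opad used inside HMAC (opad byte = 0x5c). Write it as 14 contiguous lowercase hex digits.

c65c5c5c5c5c5c

Key decimal bytes [156, 189, 130, 21, 108, 201, 145, 235, 243] = 9c bd 82 15 6c c9 91 eb f3 is 9 bytes > B = 7, so hash it first: H(key) = 9a, then zero-pad to 7 bytes: K' = 9a 00 00 00 00 00 00.
XOR each byte with 0x5c: 9a⊕5c=c6, 00⊕5c=5c, 00⊕5c=5c, 00⊕5c=5c, 00⊕5c=5c, 00⊕5c=5c, 00⊕5c=5c.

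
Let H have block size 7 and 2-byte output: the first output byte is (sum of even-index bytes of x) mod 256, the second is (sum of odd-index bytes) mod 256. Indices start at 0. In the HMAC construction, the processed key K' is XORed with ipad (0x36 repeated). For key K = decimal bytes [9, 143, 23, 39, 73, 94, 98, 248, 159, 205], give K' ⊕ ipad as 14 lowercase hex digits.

5cef3636363636

Key decimal bytes [9, 143, 23, 39, 73, 94, 98, 248, 159, 205] = 09 8f 17 27 49 5e 62 f8 9f cd is 10 bytes > B = 7, so hash it first: H(key) = 6a d9, then zero-pad to 7 bytes: K' = 6a d9 00 00 00 00 00.
XOR each byte with 0x36: 6a⊕36=5c, d9⊕36=ef, 00⊕36=36, 00⊕36=36, 00⊕36=36, 00⊕36=36, 00⊕36=36.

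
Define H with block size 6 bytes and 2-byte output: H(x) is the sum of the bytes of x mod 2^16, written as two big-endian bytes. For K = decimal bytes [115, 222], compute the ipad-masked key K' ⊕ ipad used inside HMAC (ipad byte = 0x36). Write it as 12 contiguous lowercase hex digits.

45e836363636

Key decimal bytes [115, 222] = 73 de is 2 bytes ≤ B = 6; zero-pad to 6 bytes: K' = 73 de 00 00 00 00.
XOR each byte with 0x36: 73⊕36=45, de⊕36=e8, 00⊕36=36, 00⊕36=36, 00⊕36=36, 00⊕36=36.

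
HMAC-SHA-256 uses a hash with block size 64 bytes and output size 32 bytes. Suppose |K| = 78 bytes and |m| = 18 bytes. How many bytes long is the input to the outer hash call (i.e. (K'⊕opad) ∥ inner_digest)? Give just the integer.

96

Key is 78 > 64 bytes, so it is hashed to 32 bytes then zero-padded to 64: |K'| = 64.
Outer input = (K'⊕opad) ∥ H(inner) → 64 + 32 = 96 bytes.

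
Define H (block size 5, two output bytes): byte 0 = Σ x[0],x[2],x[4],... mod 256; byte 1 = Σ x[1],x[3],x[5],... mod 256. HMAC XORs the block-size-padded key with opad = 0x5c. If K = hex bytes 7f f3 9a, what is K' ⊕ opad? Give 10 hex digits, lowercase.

23afc65c5c

Key hex bytes 7f f3 9a is 3 bytes ≤ B = 5; zero-pad to 5 bytes: K' = 7f f3 9a 00 00.
XOR each byte with 0x5c: 7f⊕5c=23, f3⊕5c=af, 9a⊕5c=c6, 00⊕5c=5c, 00⊕5c=5c.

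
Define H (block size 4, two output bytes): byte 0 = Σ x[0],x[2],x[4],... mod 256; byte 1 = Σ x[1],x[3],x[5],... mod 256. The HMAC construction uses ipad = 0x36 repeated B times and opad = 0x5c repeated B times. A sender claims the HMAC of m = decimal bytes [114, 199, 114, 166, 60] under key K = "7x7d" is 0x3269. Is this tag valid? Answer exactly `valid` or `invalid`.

invalid

Key "7x7d" = 37 78 37 64 is exactly B = 4 bytes: K' = 37 78 37 64.
K' ⊕ ipad = 01 4e 01 52; K' ⊕ opad = 6b 24 6b 38.
Inner hash: even-index sum = 290 mod 256 = 34; odd-index sum = 525 mod 256 = 13 → 22 0d.
Outer hash (recomputed tag): even-index sum = 248 mod 256 = 248; odd-index sum = 105 mod 256 = 105 → f8 69.
Recomputed tag = f869; claimed = 3269 → mismatch.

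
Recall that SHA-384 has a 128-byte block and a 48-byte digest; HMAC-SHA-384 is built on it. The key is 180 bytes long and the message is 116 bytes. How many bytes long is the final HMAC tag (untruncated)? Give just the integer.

The tag is one SHA-384 digest: 48 bytes.

48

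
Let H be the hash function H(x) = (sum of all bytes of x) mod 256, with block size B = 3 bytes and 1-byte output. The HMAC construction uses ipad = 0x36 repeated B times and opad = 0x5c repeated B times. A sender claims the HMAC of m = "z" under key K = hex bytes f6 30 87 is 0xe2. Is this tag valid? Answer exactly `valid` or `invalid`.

Key hex bytes f6 30 87 is exactly B = 3 bytes: K' = f6 30 87.
K' ⊕ ipad = c0 06 b1; K' ⊕ opad = aa 6c db.
Inner hash: sum = 192+6+177+122 = 497; mod 256 = 241 → f1.
Outer hash (recomputed tag): sum = 170+108+219+241 = 738; mod 256 = 226 → e2.
Recomputed tag = e2; claimed = e2 → match.

valid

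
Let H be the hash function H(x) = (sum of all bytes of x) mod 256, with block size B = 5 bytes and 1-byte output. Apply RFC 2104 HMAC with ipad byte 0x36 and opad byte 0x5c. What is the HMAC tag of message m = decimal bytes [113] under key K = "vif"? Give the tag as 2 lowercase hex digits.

1d

Key "vif" = 76 69 66 is 3 bytes ≤ B = 5; zero-pad to 5 bytes: K' = 76 69 66 00 00.
K' ⊕ ipad = 40 5f 50 36 36.  K' ⊕ opad = 2a 35 3a 5c 5c.
Inner input = (K'⊕ipad) ∥ m = 40 5f 50 36 36 ∥ 71.
Inner hash: sum = 64+95+80+54+54+113 = 460; mod 256 = 204 → cc.
Outer input = (K'⊕opad) ∥ inner = 2a 35 3a 5c 5c ∥ cc.
Outer hash (tag): sum = 42+53+58+92+92+204 = 541; mod 256 = 29 → 1d.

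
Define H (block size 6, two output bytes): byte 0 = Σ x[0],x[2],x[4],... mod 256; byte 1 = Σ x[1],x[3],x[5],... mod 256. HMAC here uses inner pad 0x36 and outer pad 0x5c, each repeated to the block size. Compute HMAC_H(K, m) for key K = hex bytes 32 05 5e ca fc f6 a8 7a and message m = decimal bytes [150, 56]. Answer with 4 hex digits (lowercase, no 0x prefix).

Key hex bytes 32 05 5e ca fc f6 a8 7a is 8 bytes > B = 6, so hash it first: H(key) = 34 3f, then zero-pad to 6 bytes: K' = 34 3f 00 00 00 00.
K' ⊕ ipad = 02 09 36 36 36 36.  K' ⊕ opad = 68 63 5c 5c 5c 5c.
Inner input = (K'⊕ipad) ∥ m = 02 09 36 36 36 36 ∥ 96 38.
Inner hash: even-index sum = 260 mod 256 = 4; odd-index sum = 173 mod 256 = 173 → 04 ad.
Outer input = (K'⊕opad) ∥ inner = 68 63 5c 5c 5c 5c ∥ 04 ad.
Outer hash (tag): even-index sum = 292 mod 256 = 36; odd-index sum = 456 mod 256 = 200 → 24 c8.

24c8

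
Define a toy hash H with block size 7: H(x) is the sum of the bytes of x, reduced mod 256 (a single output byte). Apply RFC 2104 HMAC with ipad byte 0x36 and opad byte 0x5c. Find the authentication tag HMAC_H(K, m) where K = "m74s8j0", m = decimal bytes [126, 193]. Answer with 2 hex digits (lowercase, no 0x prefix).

Key "m74s8j0" = 6d 37 34 73 38 6a 30 is exactly B = 7 bytes: K' = 6d 37 34 73 38 6a 30.
K' ⊕ ipad = 5b 01 02 45 0e 5c 06.  K' ⊕ opad = 31 6b 68 2f 64 36 6c.
Inner input = (K'⊕ipad) ∥ m = 5b 01 02 45 0e 5c 06 ∥ 7e c1.
Inner hash: sum = 91+1+2+69+14+92+6+126+193 = 594; mod 256 = 82 → 52.
Outer input = (K'⊕opad) ∥ inner = 31 6b 68 2f 64 36 6c ∥ 52.
Outer hash (tag): sum = 49+107+104+47+100+54+108+82 = 651; mod 256 = 139 → 8b.

8b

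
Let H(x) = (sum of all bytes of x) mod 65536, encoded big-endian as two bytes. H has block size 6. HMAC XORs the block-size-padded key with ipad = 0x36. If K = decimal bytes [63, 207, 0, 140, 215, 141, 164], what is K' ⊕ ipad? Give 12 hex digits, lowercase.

Key decimal bytes [63, 207, 0, 140, 215, 141, 164] = 3f cf 00 8c d7 8d a4 is 7 bytes > B = 6, so hash it first: H(key) = 03 a2, then zero-pad to 6 bytes: K' = 03 a2 00 00 00 00.
XOR each byte with 0x36: 03⊕36=35, a2⊕36=94, 00⊕36=36, 00⊕36=36, 00⊕36=36, 00⊕36=36.

359436363636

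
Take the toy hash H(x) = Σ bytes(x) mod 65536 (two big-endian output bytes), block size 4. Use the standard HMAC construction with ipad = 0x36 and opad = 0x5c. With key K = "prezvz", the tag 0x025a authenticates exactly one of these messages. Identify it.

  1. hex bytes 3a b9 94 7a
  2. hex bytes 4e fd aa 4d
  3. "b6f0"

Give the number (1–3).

Key "prezvz" = 70 72 65 7a 76 7a is 6 bytes > B = 4, so hash it first: H(key) = 02 b1, then zero-pad to 4 bytes: K' = 02 b1 00 00.
K' ⊕ ipad = 34 87 36 36; K' ⊕ opad = 5e ed 5c 5c.
m1: inner = H(34 87 36 36 3a b9 94 7a) = 03 28; tag = H(5e ed 5c 5c 03 28) = 022e
m2: inner = H(34 87 36 36 4e fd aa 4d) = 03 69; tag = H(5e ed 5c 5c 03 69) = 026f
m3: inner = H(34 87 36 36 62 36 66 30) = 02 55; tag = H(5e ed 5c 5c 02 55) = 025a ← matches

3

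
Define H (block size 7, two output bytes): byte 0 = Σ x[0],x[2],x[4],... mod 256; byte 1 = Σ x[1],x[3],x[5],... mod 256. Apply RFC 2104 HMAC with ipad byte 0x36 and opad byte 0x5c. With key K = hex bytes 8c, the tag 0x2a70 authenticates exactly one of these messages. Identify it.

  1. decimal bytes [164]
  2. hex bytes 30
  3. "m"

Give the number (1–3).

Key hex bytes 8c is 1 byte ≤ B = 7; zero-pad to 7 bytes: K' = 8c 00 00 00 00 00 00.
K' ⊕ ipad = ba 36 36 36 36 36 36; K' ⊕ opad = d0 5c 5c 5c 5c 5c 5c.
m1: inner = H(ba 36 36 36 36 36 36 a4) = 5c 46; tag = H(d0 5c 5c 5c 5c 5c 5c 5c 46) = 2a70 ← matches
m2: inner = H(ba 36 36 36 36 36 36 30) = 5c d2; tag = H(d0 5c 5c 5c 5c 5c 5c 5c d2) = b670
m3: inner = H(ba 36 36 36 36 36 36 6d) = 5c 0f; tag = H(d0 5c 5c 5c 5c 5c 5c 5c 0f) = f370

1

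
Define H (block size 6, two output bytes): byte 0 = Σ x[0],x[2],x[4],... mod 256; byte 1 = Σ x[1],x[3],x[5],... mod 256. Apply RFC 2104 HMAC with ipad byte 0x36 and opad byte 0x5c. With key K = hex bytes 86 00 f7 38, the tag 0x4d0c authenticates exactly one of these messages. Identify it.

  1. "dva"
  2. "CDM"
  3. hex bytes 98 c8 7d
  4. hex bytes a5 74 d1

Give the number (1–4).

Key hex bytes 86 00 f7 38 is 4 bytes ≤ B = 6; zero-pad to 6 bytes: K' = 86 00 f7 38 00 00.
K' ⊕ ipad = b0 36 c1 0e 36 36; K' ⊕ opad = da 5c ab 64 5c 5c.
m1: inner = H(b0 36 c1 0e 36 36 64 76 61) = 6c f0; tag = H(da 5c ab 64 5c 5c 6c f0) = 4d0c ← matches
m2: inner = H(b0 36 c1 0e 36 36 43 44 4d) = 37 be; tag = H(da 5c ab 64 5c 5c 37 be) = 18da
m3: inner = H(b0 36 c1 0e 36 36 98 c8 7d) = bc 42; tag = H(da 5c ab 64 5c 5c bc 42) = 9d5e
m4: inner = H(b0 36 c1 0e 36 36 a5 74 d1) = 1d ee; tag = H(da 5c ab 64 5c 5c 1d ee) = fe0a

1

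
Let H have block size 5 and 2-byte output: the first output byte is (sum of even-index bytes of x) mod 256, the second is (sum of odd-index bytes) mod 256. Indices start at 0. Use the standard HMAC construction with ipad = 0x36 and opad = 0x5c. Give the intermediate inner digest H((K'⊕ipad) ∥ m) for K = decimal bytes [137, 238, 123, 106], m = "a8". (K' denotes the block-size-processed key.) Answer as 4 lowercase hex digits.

Key decimal bytes [137, 238, 123, 106] = 89 ee 7b 6a is 4 bytes ≤ B = 5; zero-pad to 5 bytes: K' = 89 ee 7b 6a 00.
K' ⊕ ipad = bf d8 4d 5c 36.
Inner input = bf d8 4d 5c 36 ∥ 61 38.
Inner hash: even-index sum = 378 mod 256 = 122; odd-index sum = 405 mod 256 = 149 → 7a 95.

7a95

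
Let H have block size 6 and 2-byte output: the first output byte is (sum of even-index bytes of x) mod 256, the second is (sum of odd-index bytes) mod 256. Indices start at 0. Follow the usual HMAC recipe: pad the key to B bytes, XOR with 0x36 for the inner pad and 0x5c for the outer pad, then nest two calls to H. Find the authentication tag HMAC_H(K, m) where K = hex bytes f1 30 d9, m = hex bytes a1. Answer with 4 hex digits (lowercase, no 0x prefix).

1b96

Key hex bytes f1 30 d9 is 3 bytes ≤ B = 6; zero-pad to 6 bytes: K' = f1 30 d9 00 00 00.
K' ⊕ ipad = c7 06 ef 36 36 36.  K' ⊕ opad = ad 6c 85 5c 5c 5c.
Inner input = (K'⊕ipad) ∥ m = c7 06 ef 36 36 36 ∥ a1.
Inner hash: even-index sum = 653 mod 256 = 141; odd-index sum = 114 mod 256 = 114 → 8d 72.
Outer input = (K'⊕opad) ∥ inner = ad 6c 85 5c 5c 5c ∥ 8d 72.
Outer hash (tag): even-index sum = 539 mod 256 = 27; odd-index sum = 406 mod 256 = 150 → 1b 96.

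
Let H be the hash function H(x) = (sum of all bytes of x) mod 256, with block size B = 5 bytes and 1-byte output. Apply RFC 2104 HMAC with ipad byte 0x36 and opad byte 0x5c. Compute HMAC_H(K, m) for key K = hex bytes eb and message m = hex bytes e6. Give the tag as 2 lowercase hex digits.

c2

Key hex bytes eb is 1 byte ≤ B = 5; zero-pad to 5 bytes: K' = eb 00 00 00 00.
K' ⊕ ipad = dd 36 36 36 36.  K' ⊕ opad = b7 5c 5c 5c 5c.
Inner input = (K'⊕ipad) ∥ m = dd 36 36 36 36 ∥ e6.
Inner hash: sum = 221+54+54+54+54+230 = 667; mod 256 = 155 → 9b.
Outer input = (K'⊕opad) ∥ inner = b7 5c 5c 5c 5c ∥ 9b.
Outer hash (tag): sum = 183+92+92+92+92+155 = 706; mod 256 = 194 → c2.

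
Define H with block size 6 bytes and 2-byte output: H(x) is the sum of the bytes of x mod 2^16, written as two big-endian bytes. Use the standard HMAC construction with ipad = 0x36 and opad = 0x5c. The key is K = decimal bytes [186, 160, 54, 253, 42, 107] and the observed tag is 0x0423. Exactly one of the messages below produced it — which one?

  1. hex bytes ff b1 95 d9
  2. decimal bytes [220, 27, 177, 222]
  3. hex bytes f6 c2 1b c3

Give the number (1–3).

1

Key decimal bytes [186, 160, 54, 253, 42, 107] = ba a0 36 fd 2a 6b is exactly B = 6 bytes: K' = ba a0 36 fd 2a 6b.
K' ⊕ ipad = 8c 96 00 cb 1c 5d; K' ⊕ opad = e6 fc 6a a1 76 37.
m1: inner = H(8c 96 00 cb 1c 5d ff b1 95 d9) = 05 84; tag = H(e6 fc 6a a1 76 37 05 84) = 0423 ← matches
m2: inner = H(8c 96 00 cb 1c 5d dc 1b b1 de) = 04 ec; tag = H(e6 fc 6a a1 76 37 04 ec) = 048a
m3: inner = H(8c 96 00 cb 1c 5d f6 c2 1b c3) = 04 fc; tag = H(e6 fc 6a a1 76 37 04 fc) = 049a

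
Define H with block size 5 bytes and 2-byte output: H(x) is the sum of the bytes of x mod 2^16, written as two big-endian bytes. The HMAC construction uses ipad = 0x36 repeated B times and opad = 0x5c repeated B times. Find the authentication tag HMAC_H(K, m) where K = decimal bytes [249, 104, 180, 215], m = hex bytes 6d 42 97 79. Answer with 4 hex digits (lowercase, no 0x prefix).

0331

Key decimal bytes [249, 104, 180, 215] = f9 68 b4 d7 is 4 bytes ≤ B = 5; zero-pad to 5 bytes: K' = f9 68 b4 d7 00.
K' ⊕ ipad = cf 5e 82 e1 36.  K' ⊕ opad = a5 34 e8 8b 5c.
Inner input = (K'⊕ipad) ∥ m = cf 5e 82 e1 36 ∥ 6d 42 97 79.
Inner hash: sum = 207+94+130+225+54+109+66+151+121 = 1157 → 04 85.
Outer input = (K'⊕opad) ∥ inner = a5 34 e8 8b 5c ∥ 04 85.
Outer hash (tag): sum = 165+52+232+139+92+4+133 = 817 → 03 31.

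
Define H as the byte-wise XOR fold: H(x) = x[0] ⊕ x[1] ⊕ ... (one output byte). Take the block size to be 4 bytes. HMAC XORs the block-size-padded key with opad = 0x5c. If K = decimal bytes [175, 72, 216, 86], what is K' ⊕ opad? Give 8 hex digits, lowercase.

Key decimal bytes [175, 72, 216, 86] = af 48 d8 56 is exactly B = 4 bytes: K' = af 48 d8 56.
XOR each byte with 0x5c: af⊕5c=f3, 48⊕5c=14, d8⊕5c=84, 56⊕5c=0a.

f314840a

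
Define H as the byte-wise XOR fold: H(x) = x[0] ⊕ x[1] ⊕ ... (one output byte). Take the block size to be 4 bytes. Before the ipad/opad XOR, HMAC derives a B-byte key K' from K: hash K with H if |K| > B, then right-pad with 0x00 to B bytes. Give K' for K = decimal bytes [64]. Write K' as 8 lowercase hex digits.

Key decimal bytes [64] = 40 is 1 byte ≤ B = 4; zero-pad to 4 bytes: K' = 40 00 00 00.

40000000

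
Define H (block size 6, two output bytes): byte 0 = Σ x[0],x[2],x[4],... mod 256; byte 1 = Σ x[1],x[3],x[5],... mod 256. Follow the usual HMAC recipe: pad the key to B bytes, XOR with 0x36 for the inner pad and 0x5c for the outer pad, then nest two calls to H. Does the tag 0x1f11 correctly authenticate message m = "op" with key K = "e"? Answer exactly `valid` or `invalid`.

invalid

Key "e" = 65 is 1 byte ≤ B = 6; zero-pad to 6 bytes: K' = 65 00 00 00 00 00.
K' ⊕ ipad = 53 36 36 36 36 36; K' ⊕ opad = 39 5c 5c 5c 5c 5c.
Inner hash: even-index sum = 302 mod 256 = 46; odd-index sum = 274 mod 256 = 18 → 2e 12.
Outer hash (recomputed tag): even-index sum = 287 mod 256 = 31; odd-index sum = 294 mod 256 = 38 → 1f 26.
Recomputed tag = 1f26; claimed = 1f11 → mismatch.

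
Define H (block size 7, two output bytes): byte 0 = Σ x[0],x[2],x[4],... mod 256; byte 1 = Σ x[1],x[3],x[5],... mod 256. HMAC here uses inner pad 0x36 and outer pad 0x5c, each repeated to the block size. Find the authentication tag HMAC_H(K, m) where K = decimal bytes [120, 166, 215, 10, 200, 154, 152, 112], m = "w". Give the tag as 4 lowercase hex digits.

76d9

Key decimal bytes [120, 166, 215, 10, 200, 154, 152, 112] = 78 a6 d7 0a c8 9a 98 70 is 8 bytes > B = 7, so hash it first: H(key) = af ba, then zero-pad to 7 bytes: K' = af ba 00 00 00 00 00.
K' ⊕ ipad = 99 8c 36 36 36 36 36.  K' ⊕ opad = f3 e6 5c 5c 5c 5c 5c.
Inner input = (K'⊕ipad) ∥ m = 99 8c 36 36 36 36 36 ∥ 77.
Inner hash: even-index sum = 315 mod 256 = 59; odd-index sum = 367 mod 256 = 111 → 3b 6f.
Outer input = (K'⊕opad) ∥ inner = f3 e6 5c 5c 5c 5c 5c ∥ 3b 6f.
Outer hash (tag): even-index sum = 630 mod 256 = 118; odd-index sum = 473 mod 256 = 217 → 76 d9.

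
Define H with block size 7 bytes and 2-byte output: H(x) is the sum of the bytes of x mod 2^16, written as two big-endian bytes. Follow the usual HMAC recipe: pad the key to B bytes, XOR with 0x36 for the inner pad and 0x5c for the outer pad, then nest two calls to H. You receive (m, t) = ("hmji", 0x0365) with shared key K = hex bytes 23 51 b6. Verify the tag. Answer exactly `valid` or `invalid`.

Key hex bytes 23 51 b6 is 3 bytes ≤ B = 7; zero-pad to 7 bytes: K' = 23 51 b6 00 00 00 00.
K' ⊕ ipad = 15 67 80 36 36 36 36; K' ⊕ opad = 7f 0d ea 5c 5c 5c 5c.
Inner hash: sum = 21+103+128+54+54+54+54+104+109+106+105 = 892 → 03 7c.
Outer hash (recomputed tag): sum = 127+13+234+92+92+92+92+3+124 = 869 → 03 65.
Recomputed tag = 0365; claimed = 0365 → match.

valid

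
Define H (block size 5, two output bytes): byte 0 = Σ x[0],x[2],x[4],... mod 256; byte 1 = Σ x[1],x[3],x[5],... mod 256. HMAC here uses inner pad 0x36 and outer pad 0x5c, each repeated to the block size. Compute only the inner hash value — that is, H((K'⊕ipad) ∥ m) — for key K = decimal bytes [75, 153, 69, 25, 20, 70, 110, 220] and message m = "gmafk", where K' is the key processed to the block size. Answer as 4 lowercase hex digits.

634b

Key decimal bytes [75, 153, 69, 25, 20, 70, 110, 220] = 4b 99 45 19 14 46 6e dc is 8 bytes > B = 5, so hash it first: H(key) = 12 d4, then zero-pad to 5 bytes: K' = 12 d4 00 00 00.
K' ⊕ ipad = 24 e2 36 36 36.
Inner input = 24 e2 36 36 36 ∥ 67 6d 61 66 6b.
Inner hash: even-index sum = 355 mod 256 = 99; odd-index sum = 587 mod 256 = 75 → 63 4b.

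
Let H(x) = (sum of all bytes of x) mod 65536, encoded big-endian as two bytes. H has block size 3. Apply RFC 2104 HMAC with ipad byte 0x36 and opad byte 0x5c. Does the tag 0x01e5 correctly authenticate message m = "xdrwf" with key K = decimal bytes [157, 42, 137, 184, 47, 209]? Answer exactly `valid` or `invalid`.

Key decimal bytes [157, 42, 137, 184, 47, 209] = 9d 2a 89 b8 2f d1 is 6 bytes > B = 3, so hash it first: H(key) = 03 08, then zero-pad to 3 bytes: K' = 03 08 00.
K' ⊕ ipad = 35 3e 36; K' ⊕ opad = 5f 54 5c.
Inner hash: sum = 53+62+54+120+100+114+119+102 = 724 → 02 d4.
Outer hash (recomputed tag): sum = 95+84+92+2+212 = 485 → 01 e5.
Recomputed tag = 01e5; claimed = 01e5 → match.

valid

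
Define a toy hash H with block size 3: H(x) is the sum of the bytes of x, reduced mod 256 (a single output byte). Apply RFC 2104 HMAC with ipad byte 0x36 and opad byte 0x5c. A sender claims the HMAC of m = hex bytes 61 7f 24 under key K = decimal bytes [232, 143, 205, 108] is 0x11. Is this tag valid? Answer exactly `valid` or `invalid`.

Key decimal bytes [232, 143, 205, 108] = e8 8f cd 6c is 4 bytes > B = 3, so hash it first: H(key) = b0, then zero-pad to 3 bytes: K' = b0 00 00.
K' ⊕ ipad = 86 36 36; K' ⊕ opad = ec 5c 5c.
Inner hash: sum = 134+54+54+97+127+36 = 502; mod 256 = 246 → f6.
Outer hash (recomputed tag): sum = 236+92+92+246 = 666; mod 256 = 154 → 9a.
Recomputed tag = 9a; claimed = 11 → mismatch.

invalid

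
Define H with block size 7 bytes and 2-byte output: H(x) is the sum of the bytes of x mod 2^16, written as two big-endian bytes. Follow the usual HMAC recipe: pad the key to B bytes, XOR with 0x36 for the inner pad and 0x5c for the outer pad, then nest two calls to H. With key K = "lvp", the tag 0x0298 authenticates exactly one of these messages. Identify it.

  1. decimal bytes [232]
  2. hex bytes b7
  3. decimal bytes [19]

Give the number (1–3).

Key "lvp" = 6c 76 70 is 3 bytes ≤ B = 7; zero-pad to 7 bytes: K' = 6c 76 70 00 00 00 00.
K' ⊕ ipad = 5a 40 46 36 36 36 36; K' ⊕ opad = 30 2a 2c 5c 5c 5c 5c.
m1: inner = H(5a 40 46 36 36 36 36 e8) = 02 a0; tag = H(30 2a 2c 5c 5c 5c 5c 02 a0) = 0298 ← matches
m2: inner = H(5a 40 46 36 36 36 36 b7) = 02 6f; tag = H(30 2a 2c 5c 5c 5c 5c 02 6f) = 0267
m3: inner = H(5a 40 46 36 36 36 36 13) = 01 cb; tag = H(30 2a 2c 5c 5c 5c 5c 01 cb) = 02c2

1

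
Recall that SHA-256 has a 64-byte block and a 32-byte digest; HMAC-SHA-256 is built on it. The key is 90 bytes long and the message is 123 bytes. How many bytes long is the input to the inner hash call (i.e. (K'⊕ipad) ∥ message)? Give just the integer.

187

Key is 90 > 64 bytes, so it is hashed to 32 bytes then zero-padded to 64: |K'| = 64.
Inner input = (K'⊕ipad) ∥ m → 64 + 123 = 187 bytes.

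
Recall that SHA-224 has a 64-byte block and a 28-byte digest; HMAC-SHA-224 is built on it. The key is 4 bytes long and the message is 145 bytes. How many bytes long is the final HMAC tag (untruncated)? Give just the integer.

28

The tag is one SHA-224 digest: 28 bytes.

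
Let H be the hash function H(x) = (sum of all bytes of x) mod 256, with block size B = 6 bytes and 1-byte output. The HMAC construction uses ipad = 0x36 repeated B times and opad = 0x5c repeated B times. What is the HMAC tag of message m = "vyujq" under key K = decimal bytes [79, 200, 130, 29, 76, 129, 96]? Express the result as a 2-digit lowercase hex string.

ad

Key decimal bytes [79, 200, 130, 29, 76, 129, 96] = 4f c8 82 1d 4c 81 60 is 7 bytes > B = 6, so hash it first: H(key) = e3, then zero-pad to 6 bytes: K' = e3 00 00 00 00 00.
K' ⊕ ipad = d5 36 36 36 36 36.  K' ⊕ opad = bf 5c 5c 5c 5c 5c.
Inner input = (K'⊕ipad) ∥ m = d5 36 36 36 36 36 ∥ 76 79 75 6a 71.
Inner hash: sum = 213+54+54+54+54+54+118+121+117+106+113 = 1058; mod 256 = 34 → 22.
Outer input = (K'⊕opad) ∥ inner = bf 5c 5c 5c 5c 5c ∥ 22.
Outer hash (tag): sum = 191+92+92+92+92+92+34 = 685; mod 256 = 173 → ad.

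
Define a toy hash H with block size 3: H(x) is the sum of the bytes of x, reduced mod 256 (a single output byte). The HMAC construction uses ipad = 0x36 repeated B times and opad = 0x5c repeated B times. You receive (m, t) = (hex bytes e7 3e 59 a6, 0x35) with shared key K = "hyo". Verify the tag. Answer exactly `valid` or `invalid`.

Key "hyo" = 68 79 6f is exactly B = 3 bytes: K' = 68 79 6f.
K' ⊕ ipad = 5e 4f 59; K' ⊕ opad = 34 25 33.
Inner hash: sum = 94+79+89+231+62+89+166 = 810; mod 256 = 42 → 2a.
Outer hash (recomputed tag): sum = 52+37+51+42 = 182 → b6.
Recomputed tag = b6; claimed = 35 → mismatch.

invalid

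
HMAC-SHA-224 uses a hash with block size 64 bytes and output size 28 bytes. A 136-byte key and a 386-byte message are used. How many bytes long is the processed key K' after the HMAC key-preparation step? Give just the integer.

64

Key is 136 > 64 bytes, so it is hashed to 28 bytes then zero-padded to 64: |K'| = 64.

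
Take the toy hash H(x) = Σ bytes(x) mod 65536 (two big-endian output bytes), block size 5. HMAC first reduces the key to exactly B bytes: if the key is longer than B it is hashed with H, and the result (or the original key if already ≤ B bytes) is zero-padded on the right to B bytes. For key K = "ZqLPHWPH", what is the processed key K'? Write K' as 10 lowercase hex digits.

|K| = 8 > B = 5, so first hash the key.
H(K): sum = 90+113+76+80+72+87+80+72 = 670 → 02 9e.
Zero-pad H(K) = 02 9e to 5 bytes: K' = 02 9e 00 00 00.

029e000000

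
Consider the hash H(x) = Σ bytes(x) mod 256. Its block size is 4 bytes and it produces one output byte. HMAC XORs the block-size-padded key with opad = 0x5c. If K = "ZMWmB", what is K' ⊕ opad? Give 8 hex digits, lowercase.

f15c5c5c

Key "ZMWmB" = 5a 4d 57 6d 42 is 5 bytes > B = 4, so hash it first: H(key) = ad, then zero-pad to 4 bytes: K' = ad 00 00 00.
XOR each byte with 0x5c: ad⊕5c=f1, 00⊕5c=5c, 00⊕5c=5c, 00⊕5c=5c.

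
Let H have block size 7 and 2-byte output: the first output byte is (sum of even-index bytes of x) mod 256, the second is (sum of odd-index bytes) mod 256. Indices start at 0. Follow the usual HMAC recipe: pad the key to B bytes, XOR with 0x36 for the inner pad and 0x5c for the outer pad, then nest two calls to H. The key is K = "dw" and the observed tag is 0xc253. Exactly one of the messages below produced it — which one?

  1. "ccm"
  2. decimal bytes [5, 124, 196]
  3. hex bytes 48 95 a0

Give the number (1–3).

2

Key "dw" = 64 77 is 2 bytes ≤ B = 7; zero-pad to 7 bytes: K' = 64 77 00 00 00 00 00.
K' ⊕ ipad = 52 41 36 36 36 36 36; K' ⊕ opad = 38 2b 5c 5c 5c 5c 5c.
m1: inner = H(52 41 36 36 36 36 36 63 63 6d) = 57 7d; tag = H(38 2b 5c 5c 5c 5c 5c 57 7d) = c93a
m2: inner = H(52 41 36 36 36 36 36 05 7c c4) = 70 76; tag = H(38 2b 5c 5c 5c 5c 5c 70 76) = c253 ← matches
m3: inner = H(52 41 36 36 36 36 36 48 95 a0) = 89 95; tag = H(38 2b 5c 5c 5c 5c 5c 89 95) = e16c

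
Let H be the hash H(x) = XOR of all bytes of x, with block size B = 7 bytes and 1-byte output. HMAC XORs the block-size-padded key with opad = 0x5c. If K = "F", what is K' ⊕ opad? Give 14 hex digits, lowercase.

Key "F" = 46 is 1 byte ≤ B = 7; zero-pad to 7 bytes: K' = 46 00 00 00 00 00 00.
XOR each byte with 0x5c: 46⊕5c=1a, 00⊕5c=5c, 00⊕5c=5c, 00⊕5c=5c, 00⊕5c=5c, 00⊕5c=5c, 00⊕5c=5c.

1a5c5c5c5c5c5c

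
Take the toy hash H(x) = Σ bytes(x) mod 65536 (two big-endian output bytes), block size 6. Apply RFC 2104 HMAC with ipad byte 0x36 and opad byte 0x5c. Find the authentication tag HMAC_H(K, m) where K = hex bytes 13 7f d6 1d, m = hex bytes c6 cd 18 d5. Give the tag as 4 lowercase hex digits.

025e

Key hex bytes 13 7f d6 1d is 4 bytes ≤ B = 6; zero-pad to 6 bytes: K' = 13 7f d6 1d 00 00.
K' ⊕ ipad = 25 49 e0 2b 36 36.  K' ⊕ opad = 4f 23 8a 41 5c 5c.
Inner input = (K'⊕ipad) ∥ m = 25 49 e0 2b 36 36 ∥ c6 cd 18 d5.
Inner hash: sum = 37+73+224+43+54+54+198+205+24+213 = 1125 → 04 65.
Outer input = (K'⊕opad) ∥ inner = 4f 23 8a 41 5c 5c ∥ 04 65.
Outer hash (tag): sum = 79+35+138+65+92+92+4+101 = 606 → 02 5e.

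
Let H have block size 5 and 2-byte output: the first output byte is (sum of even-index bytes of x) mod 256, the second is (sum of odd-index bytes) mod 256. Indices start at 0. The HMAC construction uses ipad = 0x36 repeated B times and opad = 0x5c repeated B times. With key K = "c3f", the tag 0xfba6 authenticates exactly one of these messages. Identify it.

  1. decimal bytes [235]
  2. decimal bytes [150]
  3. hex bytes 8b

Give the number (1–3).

Key "c3f" = 63 33 66 is 3 bytes ≤ B = 5; zero-pad to 5 bytes: K' = 63 33 66 00 00.
K' ⊕ ipad = 55 05 50 36 36; K' ⊕ opad = 3f 6f 3a 5c 5c.
m1: inner = H(55 05 50 36 36 eb) = db 26; tag = H(3f 6f 3a 5c 5c db 26) = fba6 ← matches
m2: inner = H(55 05 50 36 36 96) = db d1; tag = H(3f 6f 3a 5c 5c db d1) = a6a6
m3: inner = H(55 05 50 36 36 8b) = db c6; tag = H(3f 6f 3a 5c 5c db c6) = 9ba6

1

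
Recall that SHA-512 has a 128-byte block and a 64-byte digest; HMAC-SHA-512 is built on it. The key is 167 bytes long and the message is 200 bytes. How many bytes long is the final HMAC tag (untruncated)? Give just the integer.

64

The tag is one SHA-512 digest: 64 bytes.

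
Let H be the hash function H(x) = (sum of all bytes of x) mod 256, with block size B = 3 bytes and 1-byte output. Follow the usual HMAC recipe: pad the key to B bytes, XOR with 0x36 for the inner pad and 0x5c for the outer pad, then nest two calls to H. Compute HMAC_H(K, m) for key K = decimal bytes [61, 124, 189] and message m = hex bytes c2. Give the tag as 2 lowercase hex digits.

04

Key decimal bytes [61, 124, 189] = 3d 7c bd is exactly B = 3 bytes: K' = 3d 7c bd.
K' ⊕ ipad = 0b 4a 8b.  K' ⊕ opad = 61 20 e1.
Inner input = (K'⊕ipad) ∥ m = 0b 4a 8b ∥ c2.
Inner hash: sum = 11+74+139+194 = 418; mod 256 = 162 → a2.
Outer input = (K'⊕opad) ∥ inner = 61 20 e1 ∥ a2.
Outer hash (tag): sum = 97+32+225+162 = 516; mod 256 = 4 → 04.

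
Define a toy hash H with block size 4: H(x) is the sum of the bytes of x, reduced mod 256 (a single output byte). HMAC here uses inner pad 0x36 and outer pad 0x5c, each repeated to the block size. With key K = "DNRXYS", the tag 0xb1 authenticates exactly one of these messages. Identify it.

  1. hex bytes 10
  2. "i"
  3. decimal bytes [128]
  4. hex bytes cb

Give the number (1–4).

Key "DNRXYS" = 44 4e 52 58 59 53 is 6 bytes > B = 4, so hash it first: H(key) = e8, then zero-pad to 4 bytes: K' = e8 00 00 00.
K' ⊕ ipad = de 36 36 36; K' ⊕ opad = b4 5c 5c 5c.
m1: inner = H(de 36 36 36 10) = 90; tag = H(b4 5c 5c 5c 90) = 58
m2: inner = H(de 36 36 36 69) = e9; tag = H(b4 5c 5c 5c e9) = b1 ← matches
m3: inner = H(de 36 36 36 80) = 00; tag = H(b4 5c 5c 5c 00) = c8
m4: inner = H(de 36 36 36 cb) = 4b; tag = H(b4 5c 5c 5c 4b) = 13

2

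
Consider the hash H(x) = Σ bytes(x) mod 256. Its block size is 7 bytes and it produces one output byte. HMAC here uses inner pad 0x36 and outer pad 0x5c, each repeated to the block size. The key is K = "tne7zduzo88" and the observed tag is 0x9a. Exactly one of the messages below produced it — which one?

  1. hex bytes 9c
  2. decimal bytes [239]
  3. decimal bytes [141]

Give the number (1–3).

1

Key "tne7zduzo88" = 74 6e 65 37 7a 64 75 7a 6f 38 38 is 11 bytes > B = 7, so hash it first: H(key) = 2a, then zero-pad to 7 bytes: K' = 2a 00 00 00 00 00 00.
K' ⊕ ipad = 1c 36 36 36 36 36 36; K' ⊕ opad = 76 5c 5c 5c 5c 5c 5c.
m1: inner = H(1c 36 36 36 36 36 36 9c) = fc; tag = H(76 5c 5c 5c 5c 5c 5c fc) = 9a ← matches
m2: inner = H(1c 36 36 36 36 36 36 ef) = 4f; tag = H(76 5c 5c 5c 5c 5c 5c 4f) = ed
m3: inner = H(1c 36 36 36 36 36 36 8d) = ed; tag = H(76 5c 5c 5c 5c 5c 5c ed) = 8b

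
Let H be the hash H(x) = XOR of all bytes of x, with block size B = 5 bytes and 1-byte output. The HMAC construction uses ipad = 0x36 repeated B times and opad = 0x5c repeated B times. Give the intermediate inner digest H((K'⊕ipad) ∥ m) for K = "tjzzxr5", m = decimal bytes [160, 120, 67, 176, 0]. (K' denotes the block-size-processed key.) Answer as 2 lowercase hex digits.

3c

Key "tjzzxr5" = 74 6a 7a 7a 78 72 35 is 7 bytes > B = 5, so hash it first: H(key) = 21, then zero-pad to 5 bytes: K' = 21 00 00 00 00.
K' ⊕ ipad = 17 36 36 36 36.
Inner input = 17 36 36 36 36 ∥ a0 78 43 b0 00.
Inner hash: XOR 17⊕36⊕36⊕36⊕36⊕a0⊕78⊕43⊕b0⊕00 = 3c.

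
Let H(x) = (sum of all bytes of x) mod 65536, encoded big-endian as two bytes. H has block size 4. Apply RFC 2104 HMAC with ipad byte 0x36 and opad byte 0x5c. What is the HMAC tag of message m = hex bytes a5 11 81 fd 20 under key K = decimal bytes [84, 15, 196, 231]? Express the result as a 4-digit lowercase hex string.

0264

Key decimal bytes [84, 15, 196, 231] = 54 0f c4 e7 is exactly B = 4 bytes: K' = 54 0f c4 e7.
K' ⊕ ipad = 62 39 f2 d1.  K' ⊕ opad = 08 53 98 bb.
Inner input = (K'⊕ipad) ∥ m = 62 39 f2 d1 ∥ a5 11 81 fd 20.
Inner hash: sum = 98+57+242+209+165+17+129+253+32 = 1202 → 04 b2.
Outer input = (K'⊕opad) ∥ inner = 08 53 98 bb ∥ 04 b2.
Outer hash (tag): sum = 8+83+152+187+4+178 = 612 → 02 64.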